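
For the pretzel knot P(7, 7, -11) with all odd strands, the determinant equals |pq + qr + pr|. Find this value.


Step 1: Compute pq + qr + pr.
pq = 7*7 = 49
qr = 7*(-11) = -77
pr = 7*(-11) = -77
pq + qr + pr = 49 + (-77) + (-77) = -105
Step 2: Take absolute value.
det(P(7,7,-11)) = |-105| = 105

105


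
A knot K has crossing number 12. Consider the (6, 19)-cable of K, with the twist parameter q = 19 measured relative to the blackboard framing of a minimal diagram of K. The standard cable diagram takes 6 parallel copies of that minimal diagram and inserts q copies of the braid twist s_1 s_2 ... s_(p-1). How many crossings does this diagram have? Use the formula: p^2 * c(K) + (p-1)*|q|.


Step 1: Each of the c(K) crossings of the companion diagram becomes p*p = p^2 crossings among the p parallel strands, and each of the |q| twists s_1 s_2 ... s_(p-1) adds (p-1) crossings.
  Crossings = p^2 * c(K) + (p-1)*|q|
Step 2: = 6^2 * 12 + (6-1)*19
Step 3: = 36*12 + 5*19
Step 4: = 432 + 95 = 527

527


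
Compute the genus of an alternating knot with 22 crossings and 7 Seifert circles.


For alternating knots, g = (c - s + 1)/2.
= (22 - 7 + 1)/2
= 16/2 = 8

8


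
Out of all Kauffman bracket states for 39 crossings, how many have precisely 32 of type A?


We choose which 32 of 39 crossings get A-smoothings.
C(39, 32) = 39! / (32! * 7!)
= 15380937

15380937


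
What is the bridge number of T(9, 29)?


The bridge number of T(p,q) is min(p,q).
min(9, 29) = 9

9


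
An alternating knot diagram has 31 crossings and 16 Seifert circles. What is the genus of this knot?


For alternating knots, g = (c - s + 1)/2.
= (31 - 16 + 1)/2
= 16/2 = 8

8


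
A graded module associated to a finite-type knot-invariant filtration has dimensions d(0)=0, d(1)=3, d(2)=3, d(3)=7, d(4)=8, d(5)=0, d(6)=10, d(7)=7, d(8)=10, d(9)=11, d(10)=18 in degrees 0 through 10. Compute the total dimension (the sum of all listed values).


Total dimension = d(0) + d(1) + ... + d(10)
= 0 + 3 + 3 + 7 + 8 + 0 + 10 + 7 + 10 + 11 + 18
= 77

77


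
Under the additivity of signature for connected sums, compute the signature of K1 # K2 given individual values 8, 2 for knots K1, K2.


The signature is additive under connected sum.
signature(K1 # K2) = (8) + (2)
= 10

10


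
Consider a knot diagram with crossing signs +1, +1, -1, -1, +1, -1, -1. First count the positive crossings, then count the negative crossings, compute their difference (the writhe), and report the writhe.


Step 1: Count positive crossings (+1).
Positive crossings: 3
Step 2: Count negative crossings (-1).
Negative crossings: 4
Step 3: Writhe = (positive) - (negative)
w = 3 - 4 = -1
Step 4: |w| = 1, and w is negative

-1


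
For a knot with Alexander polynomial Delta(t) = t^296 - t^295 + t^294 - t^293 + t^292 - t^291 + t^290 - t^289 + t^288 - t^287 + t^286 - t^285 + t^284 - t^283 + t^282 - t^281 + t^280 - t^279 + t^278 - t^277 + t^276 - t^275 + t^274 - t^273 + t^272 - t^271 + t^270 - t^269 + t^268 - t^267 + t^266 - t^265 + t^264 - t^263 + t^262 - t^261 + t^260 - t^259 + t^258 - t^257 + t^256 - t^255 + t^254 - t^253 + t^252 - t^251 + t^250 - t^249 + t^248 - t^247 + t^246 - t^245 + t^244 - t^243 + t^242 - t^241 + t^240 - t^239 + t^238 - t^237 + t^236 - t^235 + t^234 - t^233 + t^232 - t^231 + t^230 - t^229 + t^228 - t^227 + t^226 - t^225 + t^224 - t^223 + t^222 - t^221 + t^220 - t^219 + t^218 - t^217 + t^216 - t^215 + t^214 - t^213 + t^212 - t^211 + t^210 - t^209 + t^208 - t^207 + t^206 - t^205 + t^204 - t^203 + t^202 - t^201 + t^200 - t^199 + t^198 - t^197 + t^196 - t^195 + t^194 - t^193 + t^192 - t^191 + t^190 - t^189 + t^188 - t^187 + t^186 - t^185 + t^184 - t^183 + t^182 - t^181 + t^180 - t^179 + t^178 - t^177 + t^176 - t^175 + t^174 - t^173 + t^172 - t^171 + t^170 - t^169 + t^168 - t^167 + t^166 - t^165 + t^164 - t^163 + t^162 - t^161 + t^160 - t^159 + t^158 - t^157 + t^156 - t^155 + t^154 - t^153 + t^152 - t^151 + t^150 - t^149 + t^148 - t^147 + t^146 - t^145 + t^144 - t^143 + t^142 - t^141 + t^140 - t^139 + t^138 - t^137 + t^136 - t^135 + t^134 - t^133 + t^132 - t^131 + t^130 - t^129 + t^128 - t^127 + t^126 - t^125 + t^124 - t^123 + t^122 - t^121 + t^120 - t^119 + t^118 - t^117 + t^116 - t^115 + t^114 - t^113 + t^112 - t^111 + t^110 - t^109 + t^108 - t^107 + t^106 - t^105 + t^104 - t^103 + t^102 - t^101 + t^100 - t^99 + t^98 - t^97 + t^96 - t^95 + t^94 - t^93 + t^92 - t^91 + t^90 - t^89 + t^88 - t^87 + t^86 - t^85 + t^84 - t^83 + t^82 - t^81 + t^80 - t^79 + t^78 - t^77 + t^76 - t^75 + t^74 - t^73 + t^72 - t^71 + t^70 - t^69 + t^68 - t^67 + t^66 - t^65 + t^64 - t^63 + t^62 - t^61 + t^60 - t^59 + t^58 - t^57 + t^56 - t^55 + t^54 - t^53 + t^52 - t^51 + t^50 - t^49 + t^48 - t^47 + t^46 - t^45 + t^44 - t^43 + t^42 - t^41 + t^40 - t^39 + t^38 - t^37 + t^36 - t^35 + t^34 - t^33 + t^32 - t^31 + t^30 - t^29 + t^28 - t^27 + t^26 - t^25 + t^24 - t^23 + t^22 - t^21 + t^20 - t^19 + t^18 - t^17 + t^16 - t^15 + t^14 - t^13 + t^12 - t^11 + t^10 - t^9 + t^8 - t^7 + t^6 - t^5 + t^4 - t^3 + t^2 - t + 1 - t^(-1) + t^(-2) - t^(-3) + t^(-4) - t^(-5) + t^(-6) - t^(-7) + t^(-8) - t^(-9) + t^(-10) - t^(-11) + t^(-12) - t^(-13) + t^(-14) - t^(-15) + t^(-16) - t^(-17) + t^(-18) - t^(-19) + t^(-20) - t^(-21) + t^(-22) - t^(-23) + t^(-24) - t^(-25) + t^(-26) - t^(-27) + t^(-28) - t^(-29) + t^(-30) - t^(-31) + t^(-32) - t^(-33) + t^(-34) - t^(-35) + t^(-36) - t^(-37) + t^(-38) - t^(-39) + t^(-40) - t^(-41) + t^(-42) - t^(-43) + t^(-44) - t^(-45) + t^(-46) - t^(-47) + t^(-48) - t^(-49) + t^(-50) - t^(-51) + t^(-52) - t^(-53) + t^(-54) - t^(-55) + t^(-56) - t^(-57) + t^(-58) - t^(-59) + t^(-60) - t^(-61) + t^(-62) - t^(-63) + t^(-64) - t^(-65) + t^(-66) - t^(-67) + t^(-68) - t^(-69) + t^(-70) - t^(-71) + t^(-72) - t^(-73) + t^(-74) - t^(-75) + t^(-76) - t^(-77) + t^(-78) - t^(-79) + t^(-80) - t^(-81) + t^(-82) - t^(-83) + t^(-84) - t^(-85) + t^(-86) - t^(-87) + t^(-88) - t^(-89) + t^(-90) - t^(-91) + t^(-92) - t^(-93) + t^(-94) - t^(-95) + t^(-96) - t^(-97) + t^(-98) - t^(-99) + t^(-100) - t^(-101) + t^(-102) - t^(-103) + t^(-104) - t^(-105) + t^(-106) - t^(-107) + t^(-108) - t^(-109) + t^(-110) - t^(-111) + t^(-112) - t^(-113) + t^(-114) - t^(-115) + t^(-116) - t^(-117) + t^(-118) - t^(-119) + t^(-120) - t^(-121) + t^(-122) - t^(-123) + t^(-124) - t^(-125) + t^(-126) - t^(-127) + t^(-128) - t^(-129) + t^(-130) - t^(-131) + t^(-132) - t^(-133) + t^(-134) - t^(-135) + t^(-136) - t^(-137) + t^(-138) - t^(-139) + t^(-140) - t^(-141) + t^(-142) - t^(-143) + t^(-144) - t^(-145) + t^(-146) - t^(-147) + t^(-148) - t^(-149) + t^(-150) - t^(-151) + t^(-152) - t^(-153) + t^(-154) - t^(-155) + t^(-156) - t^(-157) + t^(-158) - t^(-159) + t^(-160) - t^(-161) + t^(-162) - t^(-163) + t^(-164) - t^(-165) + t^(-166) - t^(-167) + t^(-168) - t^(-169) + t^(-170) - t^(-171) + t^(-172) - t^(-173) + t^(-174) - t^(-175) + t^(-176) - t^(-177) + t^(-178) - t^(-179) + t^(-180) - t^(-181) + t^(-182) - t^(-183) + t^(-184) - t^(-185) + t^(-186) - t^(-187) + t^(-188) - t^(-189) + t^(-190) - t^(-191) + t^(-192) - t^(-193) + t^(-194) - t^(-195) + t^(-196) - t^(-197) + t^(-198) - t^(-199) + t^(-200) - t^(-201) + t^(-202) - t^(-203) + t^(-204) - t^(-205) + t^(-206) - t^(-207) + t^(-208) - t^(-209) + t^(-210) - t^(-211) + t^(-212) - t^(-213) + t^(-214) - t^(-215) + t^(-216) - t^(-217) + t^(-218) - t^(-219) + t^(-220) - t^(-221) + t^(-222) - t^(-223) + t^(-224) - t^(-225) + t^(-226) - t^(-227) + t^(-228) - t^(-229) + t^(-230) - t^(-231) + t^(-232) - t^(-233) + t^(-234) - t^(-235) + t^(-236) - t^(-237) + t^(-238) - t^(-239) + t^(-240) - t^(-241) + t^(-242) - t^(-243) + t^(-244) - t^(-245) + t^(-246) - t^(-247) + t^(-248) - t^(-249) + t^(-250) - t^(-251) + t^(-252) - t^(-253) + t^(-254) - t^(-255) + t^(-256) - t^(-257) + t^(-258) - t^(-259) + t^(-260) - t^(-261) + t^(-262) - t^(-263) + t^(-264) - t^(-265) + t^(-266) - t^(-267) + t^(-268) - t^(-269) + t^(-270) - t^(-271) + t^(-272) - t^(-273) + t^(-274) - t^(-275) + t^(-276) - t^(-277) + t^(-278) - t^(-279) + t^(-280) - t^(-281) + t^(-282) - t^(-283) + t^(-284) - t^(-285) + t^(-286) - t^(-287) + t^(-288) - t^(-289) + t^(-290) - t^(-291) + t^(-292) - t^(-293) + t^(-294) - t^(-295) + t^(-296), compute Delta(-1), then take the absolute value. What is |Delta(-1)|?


Step 1: The polynomial has 593 terms with alternating signs, exponents from 296 down to -296.
Step 2: Substitute t = -1. The i-th term has coefficient (-1)^i and exponent (m-i),
  so its value is (-1)^i * (-1)^(m-i) = (-1)^m = 1 for every i.
Step 3: All 593 terms equal 1, so Delta(-1) = 593 * (1) = 593
Step 4: |Delta(-1)| = 593

593


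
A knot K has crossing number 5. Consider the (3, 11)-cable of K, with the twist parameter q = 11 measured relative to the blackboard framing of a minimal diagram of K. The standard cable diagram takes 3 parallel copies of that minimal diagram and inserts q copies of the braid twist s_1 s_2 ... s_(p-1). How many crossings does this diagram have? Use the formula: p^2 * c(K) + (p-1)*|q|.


Step 1: Each of the c(K) crossings of the companion diagram becomes p*p = p^2 crossings among the p parallel strands, and each of the |q| twists s_1 s_2 ... s_(p-1) adds (p-1) crossings.
  Crossings = p^2 * c(K) + (p-1)*|q|
Step 2: = 3^2 * 5 + (3-1)*11
Step 3: = 9*5 + 2*11
Step 4: = 45 + 22 = 67

67


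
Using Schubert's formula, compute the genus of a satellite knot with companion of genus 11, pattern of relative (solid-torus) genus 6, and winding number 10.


Schubert: g(satellite) = g_rel(pattern) + |winding| * g(companion),
where g_rel(pattern) is the genus of the pattern relative to the solid torus.
= 6 + 10 * 11
= 6 + 110 = 116

116


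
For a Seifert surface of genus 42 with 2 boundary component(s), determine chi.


chi = 2 - 2g - b
= 2 - 2*42 - 2
= 2 - 84 - 2 = -84

-84


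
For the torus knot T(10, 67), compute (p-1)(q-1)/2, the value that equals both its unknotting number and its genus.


For a torus knot T(p,q), both the unknotting number and genus equal (p-1)(q-1)/2.
= (10-1)(67-1)/2
= 9*66/2
= 594/2 = 297

297


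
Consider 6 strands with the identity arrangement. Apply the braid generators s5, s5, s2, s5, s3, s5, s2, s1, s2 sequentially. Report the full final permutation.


Starting with identity [1, 2, 3, 4, 5, 6].
Apply generators in sequence:
  After s5: [1, 2, 3, 4, 6, 5]
  After s5: [1, 2, 3, 4, 5, 6]
  After s2: [1, 3, 2, 4, 5, 6]
  After s5: [1, 3, 2, 4, 6, 5]
  After s3: [1, 3, 4, 2, 6, 5]
  After s5: [1, 3, 4, 2, 5, 6]
  After s2: [1, 4, 3, 2, 5, 6]
  After s1: [4, 1, 3, 2, 5, 6]
  After s2: [4, 3, 1, 2, 5, 6]
Final permutation: [4, 3, 1, 2, 5, 6]

[4, 3, 1, 2, 5, 6]


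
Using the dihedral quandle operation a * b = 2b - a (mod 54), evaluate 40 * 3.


40 * 3 = 2*3 - 40 mod 54
= 6 - 40 mod 54
= -34 mod 54 = 20

20


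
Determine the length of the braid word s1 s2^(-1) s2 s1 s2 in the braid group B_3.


The word length counts the number of generators (including inverses).
Listing each generator: s1, s2^(-1), s2, s1, s2
There are 5 generators in this braid word.

5


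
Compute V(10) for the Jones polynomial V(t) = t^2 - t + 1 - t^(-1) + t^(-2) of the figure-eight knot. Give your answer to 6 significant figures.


Substituting t = 10 into V(t) = t^2 - t + 1 - t^(-1) + t^(-2):
  (+)t^(2) = 100
  (-)t^(1) = -10
  (+)t^(0) = 1
  (-)t^(-1) = -0.1
  (+)t^(-2) = 0.01
Sum = (100) + (-10) + (1) + (-0.1) + (0.01)
= 90.91
Rounded to 6 significant figures: 90.91

90.91


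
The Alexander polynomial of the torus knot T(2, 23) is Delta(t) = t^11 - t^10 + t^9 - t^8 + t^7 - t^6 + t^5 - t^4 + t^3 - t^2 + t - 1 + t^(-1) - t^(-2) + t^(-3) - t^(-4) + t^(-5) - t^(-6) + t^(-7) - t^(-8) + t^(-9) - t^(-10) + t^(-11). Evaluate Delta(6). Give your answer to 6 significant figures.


Substituting t = 6 into Delta(t) = t^11 - t^10 + t^9 - t^8 + t^7 - t^6 + t^5 - t^4 + t^3 - t^2 + t - 1 + t^(-1) - t^(-2) + t^(-3) - t^(-4) + t^(-5) - t^(-6) + t^(-7) - t^(-8) + t^(-9) - t^(-10) + t^(-11):
Term values: (362797056) + (-60466176) + (10077696) + (-1679616) + (279936) + (-46656) + (7776) + (-1296) + (216) + (-36) + (6) + (-1) + (0.166667) + (-0.0277778) + (0.00462963) + (-0.000771605) + (0.000128601) + (-2.14335e-05) + (3.57225e-06) + (-5.95374e-07) + (9.9229e-08) + (-1.65382e-08) + (2.75636e-09)
Sum = 310968905.1
Rounded to 6 significant figures: 3.10969e+08

3.10969e+08


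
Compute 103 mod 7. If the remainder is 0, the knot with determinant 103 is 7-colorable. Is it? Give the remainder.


Step 1: A knot is p-colorable if and only if p divides its determinant.
Step 2: Compute 103 mod 7.
103 = 14 * 7 + 5
Step 3: 103 mod 7 = 5
Step 4: The knot is 7-colorable: no

5


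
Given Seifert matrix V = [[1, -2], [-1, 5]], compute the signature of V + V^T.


Step 1: V + V^T = [[2, -3], [-3, 10]]
Step 2: trace = 12, det = 11
Step 3: Discriminant = 12^2 - 4*11 = 100
Step 4: Eigenvalues: 11, 1
Step 5: Signature = (# positive eigenvalues) - (# negative eigenvalues) = 2

2


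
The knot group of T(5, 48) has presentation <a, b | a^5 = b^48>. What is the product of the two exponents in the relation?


The relation is a^5 = b^48.
Product of exponents = 5 * 48
= 240

240


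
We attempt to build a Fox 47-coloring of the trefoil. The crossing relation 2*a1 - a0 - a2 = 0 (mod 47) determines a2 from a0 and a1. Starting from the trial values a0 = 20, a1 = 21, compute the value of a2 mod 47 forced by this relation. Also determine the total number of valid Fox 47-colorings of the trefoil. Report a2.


Step 1: Apply the given crossing relation 2*a1 - a0 - a2 = 0 (mod 47).
  a2 = 2*a1 - a0 mod 47
  a2 = 2*21 - 20 mod 47
  a2 = 42 - 20 mod 47
  a2 = 22 mod 47 = 22
Step 2: The trefoil has determinant 3.
  Number of Fox p-colorings (p prime) is p^2 if p = 3, else p.
  Since 47 does not divide 3, only trivial (constant) colorings exist.
  (So the trial a0 = 20, a1 = 21 with a0 != a1 does NOT extend to a valid coloring of the whole trefoil: the other two crossing relations require 3*(a1 - a0) = 0 (mod 47), which fails.)
  Total colorings = 47
Step 3: a2 = 22, total Fox 47-colorings = 47

22


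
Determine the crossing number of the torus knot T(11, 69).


For a torus knot T(p, q) with gcd(p,q)=1,
the crossing number is min(p*(q-1), q*(p-1)).
p*(q-1) = 11*68 = 748
q*(p-1) = 69*10 = 690
min(748, 690) = 690

690


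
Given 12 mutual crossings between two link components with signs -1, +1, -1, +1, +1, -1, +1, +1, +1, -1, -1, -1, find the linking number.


Step 1: Count positive crossings: 6
Step 2: Count negative crossings: 6
Step 3: Sum of signs = 6 - 6 = 0
Step 4: Linking number = sum/2 = 0/2 = 0

0


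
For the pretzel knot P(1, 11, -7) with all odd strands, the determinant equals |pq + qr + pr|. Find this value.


Step 1: Compute pq + qr + pr.
pq = 1*11 = 11
qr = 11*(-7) = -77
pr = 1*(-7) = -7
pq + qr + pr = 11 + (-77) + (-7) = -73
Step 2: Take absolute value.
det(P(1,11,-7)) = |-73| = 73

73


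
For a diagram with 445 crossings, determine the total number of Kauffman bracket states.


Each crossing contributes 2 choices (A-smoothing or B-smoothing).
Total states = 2^445 = 90854840536950861318665475986000566794205170085914757535186274897579911014174740415773881339220445695095315200783272241691825203576832

90854840536950861318665475986000566794205170085914757535186274897579911014174740415773881339220445695095315200783272241691825203576832


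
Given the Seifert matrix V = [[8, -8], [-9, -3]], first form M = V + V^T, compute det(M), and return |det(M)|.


Step 1: Form V + V^T where V = [[8, -8], [-9, -3]]
  V^T = [[8, -9], [-8, -3]]
  V + V^T = [[16, -17], [-17, -6]]
Step 2: det(V + V^T) = 16*(-6) - (-17)*(-17)
  = -96 - 289 = -385
Step 3: Knot determinant = |det(V + V^T)| = |-385| = 385

385


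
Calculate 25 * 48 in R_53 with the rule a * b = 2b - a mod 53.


25 * 48 = 2*48 - 25 mod 53
= 96 - 25 mod 53
= 71 mod 53 = 18

18


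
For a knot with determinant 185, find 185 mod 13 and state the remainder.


Step 1: A knot is p-colorable if and only if p divides its determinant.
Step 2: Compute 185 mod 13.
185 = 14 * 13 + 3
Step 3: 185 mod 13 = 3
Step 4: The knot is 13-colorable: no

3


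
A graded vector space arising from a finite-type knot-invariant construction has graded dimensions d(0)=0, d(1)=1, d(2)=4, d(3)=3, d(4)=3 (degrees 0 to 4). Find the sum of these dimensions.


Total dimension = d(0) + d(1) + ... + d(4)
= 0 + 1 + 4 + 3 + 3
= 11

11


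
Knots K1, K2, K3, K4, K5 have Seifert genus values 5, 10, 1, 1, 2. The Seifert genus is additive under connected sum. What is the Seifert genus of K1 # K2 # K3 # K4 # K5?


The Seifert genus is additive under connected sum.
Seifert genus(K1 # K2 # K3 # K4 # K5) = (5) + (10) + (1) + (1) + (2)
= 19

19


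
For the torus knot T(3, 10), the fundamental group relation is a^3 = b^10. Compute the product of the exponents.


The relation is a^3 = b^10.
Product of exponents = 3 * 10
= 30

30


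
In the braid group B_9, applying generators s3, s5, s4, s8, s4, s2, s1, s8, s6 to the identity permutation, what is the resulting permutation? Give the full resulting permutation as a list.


Starting with identity [1, 2, 3, 4, 5, 6, 7, 8, 9].
Apply generators in sequence:
  After s3: [1, 2, 4, 3, 5, 6, 7, 8, 9]
  After s5: [1, 2, 4, 3, 6, 5, 7, 8, 9]
  After s4: [1, 2, 4, 6, 3, 5, 7, 8, 9]
  After s8: [1, 2, 4, 6, 3, 5, 7, 9, 8]
  After s4: [1, 2, 4, 3, 6, 5, 7, 9, 8]
  After s2: [1, 4, 2, 3, 6, 5, 7, 9, 8]
  After s1: [4, 1, 2, 3, 6, 5, 7, 9, 8]
  After s8: [4, 1, 2, 3, 6, 5, 7, 8, 9]
  After s6: [4, 1, 2, 3, 6, 7, 5, 8, 9]
Final permutation: [4, 1, 2, 3, 6, 7, 5, 8, 9]

[4, 1, 2, 3, 6, 7, 5, 8, 9]


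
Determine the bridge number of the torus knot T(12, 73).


The bridge number of T(p,q) is min(p,q).
min(12, 73) = 12

12


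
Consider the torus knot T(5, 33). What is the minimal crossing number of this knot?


For a torus knot T(p, q) with gcd(p,q)=1,
the crossing number is min(p*(q-1), q*(p-1)).
p*(q-1) = 5*32 = 160
q*(p-1) = 33*4 = 132
min(160, 132) = 132

132


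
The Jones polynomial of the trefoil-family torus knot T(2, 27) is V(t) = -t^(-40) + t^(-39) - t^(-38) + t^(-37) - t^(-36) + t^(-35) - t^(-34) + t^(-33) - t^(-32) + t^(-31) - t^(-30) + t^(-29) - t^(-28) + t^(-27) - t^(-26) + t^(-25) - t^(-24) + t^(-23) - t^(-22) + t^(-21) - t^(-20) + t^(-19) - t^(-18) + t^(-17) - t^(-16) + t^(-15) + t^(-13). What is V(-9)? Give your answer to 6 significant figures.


Substituting t = -9 into V(t) = -t^(-40) + t^(-39) - t^(-38) + t^(-37) - t^(-36) + t^(-35) - t^(-34) + t^(-33) - t^(-32) + t^(-31) - t^(-30) + t^(-29) - t^(-28) + t^(-27) - t^(-26) + t^(-25) - t^(-24) + t^(-23) - t^(-22) + t^(-21) - t^(-20) + t^(-19) - t^(-18) + t^(-17) - t^(-16) + t^(-15) + t^(-13):
  (-)t^(-40) = -6.7655e-39
  (+)t^(-39) = -6.08895e-38
  (-)t^(-38) = -5.48005e-37
  (+)t^(-37) = -4.93205e-36
  (-)t^(-36) = -4.43884e-35
  (+)t^(-35) = -3.99496e-34
  (-)t^(-34) = -3.59546e-33
  (+)t^(-33) = -3.23592e-32
  (-)t^(-32) = -2.91232e-31
  (+)t^(-31) = -2.62109e-30
  (-)t^(-30) = -2.35898e-29
  (+)t^(-29) = -2.12308e-28
  (-)t^(-28) = -1.91078e-27
  (+)t^(-27) = -1.7197e-26
  (-)t^(-26) = -1.54773e-25
  (+)t^(-25) = -1.39296e-24
  (-)t^(-24) = -1.25366e-23
  (+)t^(-23) = -1.12829e-22
  (-)t^(-22) = -1.01546e-21
  (+)t^(-21) = -9.13918e-21
  (-)t^(-20) = -8.22526e-20
  (+)t^(-19) = -7.40274e-19
  (-)t^(-18) = -6.66246e-18
  (+)t^(-17) = -5.99622e-17
  (-)t^(-16) = -5.3966e-16
  (+)t^(-15) = -4.85694e-15
  (+)t^(-13) = -3.93412e-13
Sum = (-6.7655e-39) + (-6.08895e-38) + (-5.48005e-37) + (-4.93205e-36) + (-4.43884e-35) + (-3.99496e-34) + (-3.59546e-33) + (-3.23592e-32) + (-2.91232e-31) + (-2.62109e-30) + (-2.35898e-29) + (-2.12308e-28) + (-1.91078e-27) + (-1.7197e-26) + (-1.54773e-25) + (-1.39296e-24) + (-1.25366e-23) + (-1.12829e-22) + (-1.01546e-21) + (-9.13918e-21) + (-8.22526e-20) + (-7.40274e-19) + (-6.66246e-18) + (-5.99622e-17) + (-5.3966e-16) + (-4.85694e-15) + (-3.93412e-13)
= -3.988758484e-13
Rounded to 6 significant figures: -3.98876e-13

-3.98876e-13


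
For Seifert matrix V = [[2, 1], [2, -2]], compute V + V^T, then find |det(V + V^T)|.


Step 1: Form V + V^T where V = [[2, 1], [2, -2]]
  V^T = [[2, 2], [1, -2]]
  V + V^T = [[4, 3], [3, -4]]
Step 2: det(V + V^T) = 4*(-4) - 3*3
  = -16 - 9 = -25
Step 3: Knot determinant = |det(V + V^T)| = |-25| = 25

25


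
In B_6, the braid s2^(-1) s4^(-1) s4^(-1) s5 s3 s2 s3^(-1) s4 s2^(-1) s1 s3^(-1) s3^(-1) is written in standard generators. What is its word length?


The word length counts the number of generators (including inverses).
Listing each generator: s2^(-1), s4^(-1), s4^(-1), s5, s3, s2, s3^(-1), s4, s2^(-1), s1, s3^(-1), s3^(-1)
There are 12 generators in this braid word.

12


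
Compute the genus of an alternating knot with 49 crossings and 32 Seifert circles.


For alternating knots, g = (c - s + 1)/2.
= (49 - 32 + 1)/2
= 18/2 = 9

9


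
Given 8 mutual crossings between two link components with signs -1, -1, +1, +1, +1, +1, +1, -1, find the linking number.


Step 1: Count positive crossings: 5
Step 2: Count negative crossings: 3
Step 3: Sum of signs = 5 - 3 = 2
Step 4: Linking number = sum/2 = 2/2 = 1

1


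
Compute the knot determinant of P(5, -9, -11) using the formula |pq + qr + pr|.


Step 1: Compute pq + qr + pr.
pq = 5*(-9) = -45
qr = (-9)*(-11) = 99
pr = 5*(-11) = -55
pq + qr + pr = -45 + 99 + (-55) = -1
Step 2: Take absolute value.
det(P(5,-9,-11)) = |-1| = 1

1


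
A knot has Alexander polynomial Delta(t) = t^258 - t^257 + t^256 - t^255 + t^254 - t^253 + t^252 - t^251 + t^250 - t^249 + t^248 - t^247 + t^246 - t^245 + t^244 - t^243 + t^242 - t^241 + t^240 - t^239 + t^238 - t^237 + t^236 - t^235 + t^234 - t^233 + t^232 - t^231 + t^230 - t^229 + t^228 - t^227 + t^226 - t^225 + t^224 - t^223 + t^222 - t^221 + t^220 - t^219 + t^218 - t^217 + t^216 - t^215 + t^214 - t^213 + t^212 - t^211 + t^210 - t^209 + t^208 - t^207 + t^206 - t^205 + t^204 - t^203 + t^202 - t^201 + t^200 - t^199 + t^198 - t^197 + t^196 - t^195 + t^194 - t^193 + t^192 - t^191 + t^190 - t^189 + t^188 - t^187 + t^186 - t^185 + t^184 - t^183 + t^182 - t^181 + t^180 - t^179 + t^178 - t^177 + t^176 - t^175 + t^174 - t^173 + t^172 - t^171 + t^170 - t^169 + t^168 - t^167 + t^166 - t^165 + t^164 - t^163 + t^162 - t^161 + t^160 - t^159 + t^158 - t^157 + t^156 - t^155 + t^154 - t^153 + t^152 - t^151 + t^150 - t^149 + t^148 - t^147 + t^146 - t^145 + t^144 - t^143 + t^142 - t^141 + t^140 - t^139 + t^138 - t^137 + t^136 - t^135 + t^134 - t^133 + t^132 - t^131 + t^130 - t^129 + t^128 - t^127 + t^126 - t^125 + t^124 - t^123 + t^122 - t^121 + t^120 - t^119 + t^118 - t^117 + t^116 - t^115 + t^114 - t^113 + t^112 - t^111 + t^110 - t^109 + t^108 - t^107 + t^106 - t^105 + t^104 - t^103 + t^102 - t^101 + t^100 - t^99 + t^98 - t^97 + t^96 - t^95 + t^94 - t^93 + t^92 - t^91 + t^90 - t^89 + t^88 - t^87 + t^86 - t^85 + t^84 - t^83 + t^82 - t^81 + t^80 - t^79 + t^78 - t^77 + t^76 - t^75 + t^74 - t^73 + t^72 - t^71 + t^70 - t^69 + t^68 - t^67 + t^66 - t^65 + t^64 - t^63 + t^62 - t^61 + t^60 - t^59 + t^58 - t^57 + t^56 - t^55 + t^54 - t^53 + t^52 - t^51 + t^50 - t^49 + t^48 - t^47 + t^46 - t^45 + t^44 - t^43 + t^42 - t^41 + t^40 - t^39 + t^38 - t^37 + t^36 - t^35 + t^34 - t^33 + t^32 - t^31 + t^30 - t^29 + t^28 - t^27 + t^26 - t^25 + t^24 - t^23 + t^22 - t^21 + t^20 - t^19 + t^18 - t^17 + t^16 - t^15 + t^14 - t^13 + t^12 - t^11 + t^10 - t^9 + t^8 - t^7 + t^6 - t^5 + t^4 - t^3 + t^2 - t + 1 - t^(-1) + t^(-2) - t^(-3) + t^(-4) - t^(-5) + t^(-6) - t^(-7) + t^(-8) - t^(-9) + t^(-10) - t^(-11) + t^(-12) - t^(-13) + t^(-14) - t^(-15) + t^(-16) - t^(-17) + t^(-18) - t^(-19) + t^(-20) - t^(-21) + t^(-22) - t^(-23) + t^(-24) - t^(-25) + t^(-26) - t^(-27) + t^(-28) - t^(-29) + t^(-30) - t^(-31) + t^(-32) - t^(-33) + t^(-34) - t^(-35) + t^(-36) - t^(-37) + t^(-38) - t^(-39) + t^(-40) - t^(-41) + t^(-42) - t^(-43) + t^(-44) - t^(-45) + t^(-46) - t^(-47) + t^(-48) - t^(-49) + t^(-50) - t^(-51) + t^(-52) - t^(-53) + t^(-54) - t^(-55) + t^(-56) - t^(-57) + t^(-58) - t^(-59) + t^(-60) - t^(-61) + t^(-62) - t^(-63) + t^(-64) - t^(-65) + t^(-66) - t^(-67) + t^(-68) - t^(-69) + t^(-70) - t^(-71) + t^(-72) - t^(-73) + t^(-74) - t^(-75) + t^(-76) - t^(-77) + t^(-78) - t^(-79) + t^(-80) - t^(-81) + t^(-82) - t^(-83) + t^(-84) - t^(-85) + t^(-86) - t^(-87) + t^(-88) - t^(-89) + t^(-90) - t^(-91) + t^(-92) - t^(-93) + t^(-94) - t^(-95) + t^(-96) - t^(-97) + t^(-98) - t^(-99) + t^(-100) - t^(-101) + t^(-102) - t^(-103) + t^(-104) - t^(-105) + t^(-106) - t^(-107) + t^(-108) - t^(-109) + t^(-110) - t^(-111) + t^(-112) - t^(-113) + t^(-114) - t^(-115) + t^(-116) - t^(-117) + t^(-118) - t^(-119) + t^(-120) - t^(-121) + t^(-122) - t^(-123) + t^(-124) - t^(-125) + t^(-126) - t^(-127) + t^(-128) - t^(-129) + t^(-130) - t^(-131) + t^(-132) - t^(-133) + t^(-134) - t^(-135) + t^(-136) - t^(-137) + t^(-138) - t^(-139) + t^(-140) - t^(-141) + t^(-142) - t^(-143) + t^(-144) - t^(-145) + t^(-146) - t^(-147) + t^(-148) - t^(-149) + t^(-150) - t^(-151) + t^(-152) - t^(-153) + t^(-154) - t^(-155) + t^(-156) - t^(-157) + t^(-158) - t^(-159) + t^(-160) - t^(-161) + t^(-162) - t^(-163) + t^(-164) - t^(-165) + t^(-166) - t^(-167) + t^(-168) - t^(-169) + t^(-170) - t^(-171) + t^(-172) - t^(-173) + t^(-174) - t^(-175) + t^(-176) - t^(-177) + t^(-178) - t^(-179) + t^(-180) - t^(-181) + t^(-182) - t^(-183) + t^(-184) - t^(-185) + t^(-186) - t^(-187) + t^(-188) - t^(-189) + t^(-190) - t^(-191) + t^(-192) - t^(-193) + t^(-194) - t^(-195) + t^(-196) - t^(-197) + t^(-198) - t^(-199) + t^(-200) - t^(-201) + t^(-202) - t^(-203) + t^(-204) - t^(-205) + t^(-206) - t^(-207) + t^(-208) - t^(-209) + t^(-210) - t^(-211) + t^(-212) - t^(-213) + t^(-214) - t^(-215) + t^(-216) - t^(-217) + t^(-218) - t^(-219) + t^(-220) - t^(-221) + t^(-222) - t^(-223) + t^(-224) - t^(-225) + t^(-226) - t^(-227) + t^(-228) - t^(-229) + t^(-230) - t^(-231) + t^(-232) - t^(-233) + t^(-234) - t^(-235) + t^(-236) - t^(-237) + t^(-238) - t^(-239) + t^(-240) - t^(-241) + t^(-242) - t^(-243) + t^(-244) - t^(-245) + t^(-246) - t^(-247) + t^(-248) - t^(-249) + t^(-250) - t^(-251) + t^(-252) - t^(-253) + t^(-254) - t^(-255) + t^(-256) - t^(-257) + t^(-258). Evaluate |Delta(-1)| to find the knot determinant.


Step 1: The polynomial has 517 terms with alternating signs, exponents from 258 down to -258.
Step 2: Substitute t = -1. The i-th term has coefficient (-1)^i and exponent (m-i),
  so its value is (-1)^i * (-1)^(m-i) = (-1)^m = 1 for every i.
Step 3: All 517 terms equal 1, so Delta(-1) = 517 * (1) = 517
Step 4: |Delta(-1)| = 517

517


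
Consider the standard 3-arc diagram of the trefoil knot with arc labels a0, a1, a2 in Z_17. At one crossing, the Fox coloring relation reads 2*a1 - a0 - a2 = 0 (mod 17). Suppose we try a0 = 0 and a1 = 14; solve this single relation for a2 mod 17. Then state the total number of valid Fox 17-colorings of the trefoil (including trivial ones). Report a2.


Step 1: Apply the given crossing relation 2*a1 - a0 - a2 = 0 (mod 17).
  a2 = 2*a1 - a0 mod 17
  a2 = 2*14 - 0 mod 17
  a2 = 28 - 0 mod 17
  a2 = 28 mod 17 = 11
Step 2: The trefoil has determinant 3.
  Number of Fox p-colorings (p prime) is p^2 if p = 3, else p.
  Since 17 does not divide 3, only trivial (constant) colorings exist.
  (So the trial a0 = 0, a1 = 14 with a0 != a1 does NOT extend to a valid coloring of the whole trefoil: the other two crossing relations require 3*(a1 - a0) = 0 (mod 17), which fails.)
  Total colorings = 17
Step 3: a2 = 11, total Fox 17-colorings = 17

11


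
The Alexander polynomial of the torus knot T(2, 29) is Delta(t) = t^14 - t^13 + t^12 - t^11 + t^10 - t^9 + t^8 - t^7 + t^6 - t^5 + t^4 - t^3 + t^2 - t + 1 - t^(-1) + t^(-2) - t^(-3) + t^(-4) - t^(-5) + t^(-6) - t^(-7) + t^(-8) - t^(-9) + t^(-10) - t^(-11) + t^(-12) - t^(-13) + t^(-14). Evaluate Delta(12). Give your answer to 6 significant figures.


Substituting t = 12 into Delta(t) = t^14 - t^13 + t^12 - t^11 + t^10 - t^9 + t^8 - t^7 + t^6 - t^5 + t^4 - t^3 + t^2 - t + 1 - t^(-1) + t^(-2) - t^(-3) + t^(-4) - t^(-5) + t^(-6) - t^(-7) + t^(-8) - t^(-9) + t^(-10) - t^(-11) + t^(-12) - t^(-13) + t^(-14):
Term values: (1283918464548864) + (-106993205379072) + (8916100448256) + (-743008370688) + (61917364224) + (-5159780352) + (429981696) + (-35831808) + (2985984) + (-248832) + (20736) + (-1728) + (144) + (-12) + (1) + (-0.0833333) + (0.00694444) + (-0.000578704) + (4.82253e-05) + (-4.01878e-06) + (3.34898e-07) + (-2.79082e-08) + (2.32568e-09) + (-1.93807e-10) + (1.61506e-11) + (-1.34588e-12) + (1.12157e-13) + (-9.34639e-15) + (7.78866e-16)
Sum = 1.185155506e+15
Rounded to 6 significant figures: 1.18516e+15

1.18516e+15


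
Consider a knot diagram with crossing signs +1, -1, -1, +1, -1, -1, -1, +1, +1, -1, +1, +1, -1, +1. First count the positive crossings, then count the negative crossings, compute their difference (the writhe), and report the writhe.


Step 1: Count positive crossings (+1).
Positive crossings: 7
Step 2: Count negative crossings (-1).
Negative crossings: 7
Step 3: Writhe = (positive) - (negative)
w = 7 - 7 = 0
Step 4: |w| = 0, and w is zero

0


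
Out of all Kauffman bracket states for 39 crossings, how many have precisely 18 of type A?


We choose which 18 of 39 crossings get A-smoothings.
C(39, 18) = 39! / (18! * 21!)
= 62359143990

62359143990


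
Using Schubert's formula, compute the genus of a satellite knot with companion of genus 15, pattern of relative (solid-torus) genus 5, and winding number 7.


Schubert: g(satellite) = g_rel(pattern) + |winding| * g(companion),
where g_rel(pattern) is the genus of the pattern relative to the solid torus.
= 5 + 7 * 15
= 5 + 105 = 110

110


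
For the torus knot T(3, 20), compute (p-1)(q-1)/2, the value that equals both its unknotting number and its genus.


For a torus knot T(p,q), both the unknotting number and genus equal (p-1)(q-1)/2.
= (3-1)(20-1)/2
= 2*19/2
= 38/2 = 19

19


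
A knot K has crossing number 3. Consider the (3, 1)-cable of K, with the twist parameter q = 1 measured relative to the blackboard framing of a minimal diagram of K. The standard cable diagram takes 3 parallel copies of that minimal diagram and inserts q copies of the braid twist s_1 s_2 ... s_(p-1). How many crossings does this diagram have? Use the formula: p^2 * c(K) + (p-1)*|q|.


Step 1: Each of the c(K) crossings of the companion diagram becomes p*p = p^2 crossings among the p parallel strands, and each of the |q| twists s_1 s_2 ... s_(p-1) adds (p-1) crossings.
  Crossings = p^2 * c(K) + (p-1)*|q|
Step 2: = 3^2 * 3 + (3-1)*1
Step 3: = 9*3 + 2*1
Step 4: = 27 + 2 = 29

29


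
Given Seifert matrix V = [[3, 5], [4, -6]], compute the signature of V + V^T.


Step 1: V + V^T = [[6, 9], [9, -12]]
Step 2: trace = -6, det = -153
Step 3: Discriminant = (-6)^2 - 4*(-153) = 648
Step 4: Eigenvalues: 9.72792, -15.7279
Step 5: Signature = (# positive eigenvalues) - (# negative eigenvalues) = 0

0


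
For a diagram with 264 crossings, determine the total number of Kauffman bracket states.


Each crossing contributes 2 choices (A-smoothing or B-smoothing).
Total states = 2^264 = 29642774844752946028434172162224104410437116074403984394101141506025761187823616

29642774844752946028434172162224104410437116074403984394101141506025761187823616


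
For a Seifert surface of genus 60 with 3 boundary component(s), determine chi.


chi = 2 - 2g - b
= 2 - 2*60 - 3
= 2 - 120 - 3 = -121

-121


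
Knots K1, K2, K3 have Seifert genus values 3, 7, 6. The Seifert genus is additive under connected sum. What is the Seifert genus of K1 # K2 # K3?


The Seifert genus is additive under connected sum.
Seifert genus(K1 # K2 # K3) = (3) + (7) + (6)
= 16

16


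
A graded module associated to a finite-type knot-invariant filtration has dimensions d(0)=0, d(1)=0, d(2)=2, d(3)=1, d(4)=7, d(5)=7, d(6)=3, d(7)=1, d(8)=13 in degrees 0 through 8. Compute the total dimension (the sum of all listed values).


Total dimension = d(0) + d(1) + ... + d(8)
= 0 + 0 + 2 + 1 + 7 + 7 + 3 + 1 + 13
= 34

34


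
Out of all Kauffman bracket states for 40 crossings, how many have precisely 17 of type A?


We choose which 17 of 40 crossings get A-smoothings.
C(40, 17) = 40! / (17! * 23!)
= 88732378800

88732378800


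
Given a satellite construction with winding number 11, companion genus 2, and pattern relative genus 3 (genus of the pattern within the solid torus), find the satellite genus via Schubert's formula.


Schubert: g(satellite) = g_rel(pattern) + |winding| * g(companion),
where g_rel(pattern) is the genus of the pattern relative to the solid torus.
= 3 + 11 * 2
= 3 + 22 = 25

25


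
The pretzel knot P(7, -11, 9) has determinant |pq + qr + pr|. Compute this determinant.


Step 1: Compute pq + qr + pr.
pq = 7*(-11) = -77
qr = (-11)*9 = -99
pr = 7*9 = 63
pq + qr + pr = -77 + (-99) + 63 = -113
Step 2: Take absolute value.
det(P(7,-11,9)) = |-113| = 113

113


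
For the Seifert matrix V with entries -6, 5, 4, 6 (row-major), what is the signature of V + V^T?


Step 1: V + V^T = [[-12, 9], [9, 12]]
Step 2: trace = 0, det = -225
Step 3: Discriminant = 0^2 - 4*(-225) = 900
Step 4: Eigenvalues: 15, -15
Step 5: Signature = (# positive eigenvalues) - (# negative eigenvalues) = 0

0


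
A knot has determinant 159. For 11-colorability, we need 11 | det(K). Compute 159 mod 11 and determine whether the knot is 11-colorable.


Step 1: A knot is p-colorable if and only if p divides its determinant.
Step 2: Compute 159 mod 11.
159 = 14 * 11 + 5
Step 3: 159 mod 11 = 5
Step 4: The knot is 11-colorable: no

5


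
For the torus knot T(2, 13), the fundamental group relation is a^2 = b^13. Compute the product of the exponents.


The relation is a^2 = b^13.
Product of exponents = 2 * 13
= 26

26


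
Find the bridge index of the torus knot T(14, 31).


The bridge number of T(p,q) is min(p,q).
min(14, 31) = 14

14


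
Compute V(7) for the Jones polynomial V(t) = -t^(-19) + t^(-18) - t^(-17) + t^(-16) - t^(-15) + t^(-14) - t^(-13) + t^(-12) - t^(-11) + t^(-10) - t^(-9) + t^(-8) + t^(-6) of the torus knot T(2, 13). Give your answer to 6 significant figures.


Substituting t = 7 into V(t) = -t^(-19) + t^(-18) - t^(-17) + t^(-16) - t^(-15) + t^(-14) - t^(-13) + t^(-12) - t^(-11) + t^(-10) - t^(-9) + t^(-8) + t^(-6):
  (-)t^(-19) = -8.77278e-17
  (+)t^(-18) = 6.14095e-16
  (-)t^(-17) = -4.29866e-15
  (+)t^(-16) = 3.00906e-14
  (-)t^(-15) = -2.10634e-13
  (+)t^(-14) = 1.47444e-12
  (-)t^(-13) = -1.03211e-11
  (+)t^(-12) = 7.22476e-11
  (-)t^(-11) = -5.05733e-10
  (+)t^(-10) = 3.54013e-09
  (-)t^(-9) = -2.47809e-08
  (+)t^(-8) = 1.73467e-07
  (+)t^(-6) = 8.49986e-06
Sum = (-8.77278e-17) + (6.14095e-16) + (-4.29866e-15) + (3.00906e-14) + (-2.10634e-13) + (1.47444e-12) + (-1.03211e-11) + (7.22476e-11) + (-5.05733e-10) + (3.54013e-09) + (-2.47809e-08) + (1.73467e-07) + (8.49986e-06)
= 8.651642962e-06
Rounded to 6 significant figures: 8.65164e-06

8.65164e-06


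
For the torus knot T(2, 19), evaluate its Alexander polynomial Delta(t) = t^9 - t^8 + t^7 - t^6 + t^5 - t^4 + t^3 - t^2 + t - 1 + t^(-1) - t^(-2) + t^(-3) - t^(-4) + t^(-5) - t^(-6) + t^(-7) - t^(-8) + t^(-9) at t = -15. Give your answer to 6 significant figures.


Substituting t = -15 into Delta(t) = t^9 - t^8 + t^7 - t^6 + t^5 - t^4 + t^3 - t^2 + t - 1 + t^(-1) - t^(-2) + t^(-3) - t^(-4) + t^(-5) - t^(-6) + t^(-7) - t^(-8) + t^(-9):
Term values: (-38443359375) + (-2562890625) + (-170859375) + (-11390625) + (-759375) + (-50625) + (-3375) + (-225) + (-15) + (-1) + (-0.0666667) + (-0.00444444) + (-0.000296296) + (-1.97531e-05) + (-1.31687e-06) + (-8.77915e-08) + (-5.85277e-09) + (-3.90184e-10) + (-2.60123e-11)
Sum = -4.118931362e+10
Rounded to 6 significant figures: -4.11893e+10

-4.11893e+10


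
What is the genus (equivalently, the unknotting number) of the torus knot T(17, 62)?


For a torus knot T(p,q), both the unknotting number and genus equal (p-1)(q-1)/2.
= (17-1)(62-1)/2
= 16*61/2
= 976/2 = 488

488


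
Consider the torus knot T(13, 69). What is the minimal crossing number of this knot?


For a torus knot T(p, q) with gcd(p,q)=1,
the crossing number is min(p*(q-1), q*(p-1)).
p*(q-1) = 13*68 = 884
q*(p-1) = 69*12 = 828
min(884, 828) = 828

828


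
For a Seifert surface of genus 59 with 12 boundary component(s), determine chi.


chi = 2 - 2g - b
= 2 - 2*59 - 12
= 2 - 118 - 12 = -128

-128


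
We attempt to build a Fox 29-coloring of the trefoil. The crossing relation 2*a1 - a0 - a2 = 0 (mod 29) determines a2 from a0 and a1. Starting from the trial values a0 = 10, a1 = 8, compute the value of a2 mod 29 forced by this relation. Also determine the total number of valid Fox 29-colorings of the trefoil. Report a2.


Step 1: Apply the given crossing relation 2*a1 - a0 - a2 = 0 (mod 29).
  a2 = 2*a1 - a0 mod 29
  a2 = 2*8 - 10 mod 29
  a2 = 16 - 10 mod 29
  a2 = 6 mod 29 = 6
Step 2: The trefoil has determinant 3.
  Number of Fox p-colorings (p prime) is p^2 if p = 3, else p.
  Since 29 does not divide 3, only trivial (constant) colorings exist.
  (So the trial a0 = 10, a1 = 8 with a0 != a1 does NOT extend to a valid coloring of the whole trefoil: the other two crossing relations require 3*(a1 - a0) = 0 (mod 29), which fails.)
  Total colorings = 29
Step 3: a2 = 6, total Fox 29-colorings = 29

6


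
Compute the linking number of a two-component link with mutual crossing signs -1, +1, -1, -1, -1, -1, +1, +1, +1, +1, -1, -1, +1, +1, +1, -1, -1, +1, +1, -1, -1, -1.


Step 1: Count positive crossings: 10
Step 2: Count negative crossings: 12
Step 3: Sum of signs = 10 - 12 = -2
Step 4: Linking number = sum/2 = -2/2 = -1

-1


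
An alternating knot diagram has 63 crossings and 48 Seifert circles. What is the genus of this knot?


For alternating knots, g = (c - s + 1)/2.
= (63 - 48 + 1)/2
= 16/2 = 8

8


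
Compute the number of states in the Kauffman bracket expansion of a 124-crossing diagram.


Each crossing contributes 2 choices (A-smoothing or B-smoothing).
Total states = 2^124 = 21267647932558653966460912964485513216

21267647932558653966460912964485513216


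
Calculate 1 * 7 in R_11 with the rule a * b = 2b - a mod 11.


1 * 7 = 2*7 - 1 mod 11
= 14 - 1 mod 11
= 13 mod 11 = 2

2


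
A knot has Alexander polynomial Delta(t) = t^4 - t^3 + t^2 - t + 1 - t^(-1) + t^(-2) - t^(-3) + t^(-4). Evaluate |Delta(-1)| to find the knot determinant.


Step 1: The polynomial has 9 terms with alternating signs, exponents from 4 down to -4.
Step 2: Substitute t = -1. The i-th term has coefficient (-1)^i and exponent (m-i),
  so its value is (-1)^i * (-1)^(m-i) = (-1)^m = 1 for every i.
Step 3: All 9 terms equal 1, so Delta(-1) = 9 * (1) = 9
Step 4: |Delta(-1)| = 9

9


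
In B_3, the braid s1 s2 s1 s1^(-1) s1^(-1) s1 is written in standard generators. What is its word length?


The word length counts the number of generators (including inverses).
Listing each generator: s1, s2, s1, s1^(-1), s1^(-1), s1
There are 6 generators in this braid word.

6


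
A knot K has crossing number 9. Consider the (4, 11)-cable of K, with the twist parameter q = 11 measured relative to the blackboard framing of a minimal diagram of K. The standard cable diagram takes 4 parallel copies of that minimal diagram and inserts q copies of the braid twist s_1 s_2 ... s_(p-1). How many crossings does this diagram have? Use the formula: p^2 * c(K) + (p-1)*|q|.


Step 1: Each of the c(K) crossings of the companion diagram becomes p*p = p^2 crossings among the p parallel strands, and each of the |q| twists s_1 s_2 ... s_(p-1) adds (p-1) crossings.
  Crossings = p^2 * c(K) + (p-1)*|q|
Step 2: = 4^2 * 9 + (4-1)*11
Step 3: = 16*9 + 3*11
Step 4: = 144 + 33 = 177

177


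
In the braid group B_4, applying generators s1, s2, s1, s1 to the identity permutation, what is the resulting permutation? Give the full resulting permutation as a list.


Starting with identity [1, 2, 3, 4].
Apply generators in sequence:
  After s1: [2, 1, 3, 4]
  After s2: [2, 3, 1, 4]
  After s1: [3, 2, 1, 4]
  After s1: [2, 3, 1, 4]
Final permutation: [2, 3, 1, 4]

[2, 3, 1, 4]


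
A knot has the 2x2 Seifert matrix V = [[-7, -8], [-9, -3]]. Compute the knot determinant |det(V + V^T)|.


Step 1: Form V + V^T where V = [[-7, -8], [-9, -3]]
  V^T = [[-7, -9], [-8, -3]]
  V + V^T = [[-14, -17], [-17, -6]]
Step 2: det(V + V^T) = (-14)*(-6) - (-17)*(-17)
  = 84 - 289 = -205
Step 3: Knot determinant = |det(V + V^T)| = |-205| = 205

205
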